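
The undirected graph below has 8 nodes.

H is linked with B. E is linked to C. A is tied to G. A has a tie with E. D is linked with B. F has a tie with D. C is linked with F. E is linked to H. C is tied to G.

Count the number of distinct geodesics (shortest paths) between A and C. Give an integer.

The shortest distance is 2. The length-2 paths are: A–G–C; A–E–C.
That gives 2 distinct shortest paths.

2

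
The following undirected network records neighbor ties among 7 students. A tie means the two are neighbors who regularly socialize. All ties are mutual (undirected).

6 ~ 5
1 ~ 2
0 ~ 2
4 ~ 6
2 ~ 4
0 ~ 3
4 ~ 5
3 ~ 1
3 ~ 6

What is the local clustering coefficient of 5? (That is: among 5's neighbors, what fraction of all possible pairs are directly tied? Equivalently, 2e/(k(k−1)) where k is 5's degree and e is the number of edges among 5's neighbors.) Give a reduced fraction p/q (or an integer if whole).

5's neighbors: 4 and 6 (k = 2).
Possible neighbor pairs: C(2,2) = 1. Edges among them: 4–6 → e = 1.
Clustering(5) = 1/1.

1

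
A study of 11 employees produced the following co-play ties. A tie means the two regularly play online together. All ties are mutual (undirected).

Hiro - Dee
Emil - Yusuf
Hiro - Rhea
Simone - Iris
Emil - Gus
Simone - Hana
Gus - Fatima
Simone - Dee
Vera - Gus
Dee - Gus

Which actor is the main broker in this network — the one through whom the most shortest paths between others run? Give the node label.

Unnormalized betweenness of each node: Dee:31, Emil:9, Fatima:0, Gus:29, Hana:0, Hiro:9, Iris:0, Rhea:0, Simone:17, Vera:0, Yusuf:0.
Dee has the largest value, 31, making it the main broker — the node through which the most shortest paths run.

Dee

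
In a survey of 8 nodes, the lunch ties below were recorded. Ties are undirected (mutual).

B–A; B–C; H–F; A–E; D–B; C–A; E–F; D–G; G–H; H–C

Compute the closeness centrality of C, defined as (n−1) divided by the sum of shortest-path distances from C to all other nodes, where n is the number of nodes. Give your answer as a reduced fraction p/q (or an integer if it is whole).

7/11

Distances from C: A:1, B:1, D:2, E:2, F:2, G:2, H:1. Sum = 11.
n = 8, so closeness = 7/11.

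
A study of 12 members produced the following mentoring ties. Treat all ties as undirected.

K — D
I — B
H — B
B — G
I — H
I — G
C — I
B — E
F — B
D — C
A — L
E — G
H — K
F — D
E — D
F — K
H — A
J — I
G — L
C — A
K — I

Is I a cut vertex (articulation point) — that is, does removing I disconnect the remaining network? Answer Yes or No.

Removing I leaves {A, B, C, D, E, F, G, H, K, and L} with no path to {J}, so the network splits into 2 components. I is a cut vertex.

Yes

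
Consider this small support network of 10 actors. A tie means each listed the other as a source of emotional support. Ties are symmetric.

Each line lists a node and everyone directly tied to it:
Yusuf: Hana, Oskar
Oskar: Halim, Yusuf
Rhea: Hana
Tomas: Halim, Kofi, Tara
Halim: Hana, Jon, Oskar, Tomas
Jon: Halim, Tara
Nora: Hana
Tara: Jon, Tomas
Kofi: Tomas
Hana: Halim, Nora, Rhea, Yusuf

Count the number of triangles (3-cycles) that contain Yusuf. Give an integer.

0

Yusuf's neighbors are Hana and Oskar, but none of them are tied to each other, so no triangle contains Yusuf.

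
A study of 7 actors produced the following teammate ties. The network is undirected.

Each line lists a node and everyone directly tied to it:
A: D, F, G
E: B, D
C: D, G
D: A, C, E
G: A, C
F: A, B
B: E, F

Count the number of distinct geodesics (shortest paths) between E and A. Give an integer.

The shortest distance is 2, and the only length-2 path is E–D–A. So there is exactly 1 shortest path.

1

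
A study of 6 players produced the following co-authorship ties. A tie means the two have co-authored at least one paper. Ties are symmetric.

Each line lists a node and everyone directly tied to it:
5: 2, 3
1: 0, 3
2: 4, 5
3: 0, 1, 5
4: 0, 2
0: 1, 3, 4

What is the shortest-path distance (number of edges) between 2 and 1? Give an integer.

One shortest route is 2 – 5 – 3 – 1, which uses 3 edges, and at distance 2 from 2 we only reach {0, 3}, which does not include 1. So d(2,1) = 3.

3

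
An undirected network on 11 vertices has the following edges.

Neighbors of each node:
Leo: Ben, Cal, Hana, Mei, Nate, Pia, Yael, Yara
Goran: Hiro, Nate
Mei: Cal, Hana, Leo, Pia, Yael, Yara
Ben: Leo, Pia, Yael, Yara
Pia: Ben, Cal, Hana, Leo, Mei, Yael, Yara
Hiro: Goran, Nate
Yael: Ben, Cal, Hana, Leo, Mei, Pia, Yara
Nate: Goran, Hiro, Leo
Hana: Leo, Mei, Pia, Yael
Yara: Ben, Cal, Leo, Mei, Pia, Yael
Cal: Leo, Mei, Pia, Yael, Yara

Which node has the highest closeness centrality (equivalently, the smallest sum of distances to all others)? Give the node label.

Leo

Farness (sum of distances to all others) for each node — Ben:18, Cal:17, Goran:25, Hana:18, Hiro:25, Leo:12, Mei:16, Nate:17, Pia:15, Yael:15, Yara:16.
The smallest farness is 12, for Leo, so Leo has the highest closeness.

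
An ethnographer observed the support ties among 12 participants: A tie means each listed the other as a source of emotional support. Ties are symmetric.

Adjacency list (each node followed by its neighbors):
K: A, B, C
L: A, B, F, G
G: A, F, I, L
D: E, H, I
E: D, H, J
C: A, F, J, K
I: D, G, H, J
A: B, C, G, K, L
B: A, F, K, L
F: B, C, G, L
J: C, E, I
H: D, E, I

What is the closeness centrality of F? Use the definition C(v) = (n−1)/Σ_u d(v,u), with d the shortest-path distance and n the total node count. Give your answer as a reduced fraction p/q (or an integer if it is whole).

11/21

Distances from F: A:2, B:1, C:1, D:3, E:3, G:1, H:3, I:2, J:2, K:2, L:1. Sum = 21.
n = 12, so closeness = 11/21.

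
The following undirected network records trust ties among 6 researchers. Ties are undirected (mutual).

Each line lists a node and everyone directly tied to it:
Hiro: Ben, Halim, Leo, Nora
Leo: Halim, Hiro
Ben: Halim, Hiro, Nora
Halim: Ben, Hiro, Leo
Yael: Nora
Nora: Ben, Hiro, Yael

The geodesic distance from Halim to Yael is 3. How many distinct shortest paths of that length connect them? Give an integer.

The shortest distance is 3. The length-3 paths are: Halim–Ben–Nora–Yael; Halim–Hiro–Nora–Yael.
That gives 2 distinct shortest paths.

2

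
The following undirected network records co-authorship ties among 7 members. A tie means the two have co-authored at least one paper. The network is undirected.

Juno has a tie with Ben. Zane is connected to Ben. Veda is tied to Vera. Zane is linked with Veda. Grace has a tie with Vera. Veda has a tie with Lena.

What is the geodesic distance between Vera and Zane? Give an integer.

2

One shortest route is Vera – Veda – Zane, which uses 2 edges, and Vera and Zane are not directly tied, so nothing shorter exists. So d(Vera,Zane) = 2.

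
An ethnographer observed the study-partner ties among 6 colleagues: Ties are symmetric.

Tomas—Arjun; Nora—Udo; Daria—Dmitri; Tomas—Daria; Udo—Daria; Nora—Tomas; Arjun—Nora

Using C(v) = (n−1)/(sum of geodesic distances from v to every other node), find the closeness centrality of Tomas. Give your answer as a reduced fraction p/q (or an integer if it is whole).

5/7

Distances from Tomas: Arjun:1, Daria:1, Dmitri:2, Nora:1, Udo:2. Sum = 7.
n = 6, so closeness = 5/7.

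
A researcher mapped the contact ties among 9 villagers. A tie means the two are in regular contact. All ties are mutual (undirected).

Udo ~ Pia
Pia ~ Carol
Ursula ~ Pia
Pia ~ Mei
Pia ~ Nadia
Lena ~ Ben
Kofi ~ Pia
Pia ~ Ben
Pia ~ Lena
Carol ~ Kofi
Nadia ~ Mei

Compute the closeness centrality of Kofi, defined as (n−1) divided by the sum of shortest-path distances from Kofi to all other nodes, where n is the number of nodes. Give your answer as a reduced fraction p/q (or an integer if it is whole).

Distances from Kofi: Ben:2, Carol:1, Lena:2, Mei:2, Nadia:2, Pia:1, Udo:2, Ursula:2. Sum = 14.
n = 9, so closeness = 8/14 = 4/7.

4/7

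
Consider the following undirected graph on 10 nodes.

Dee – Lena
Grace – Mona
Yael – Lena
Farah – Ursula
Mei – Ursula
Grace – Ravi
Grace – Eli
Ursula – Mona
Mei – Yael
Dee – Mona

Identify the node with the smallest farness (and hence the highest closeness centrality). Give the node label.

Farness (sum of distances to all others) for each node — Dee:20, Eli:28, Farah:26, Grace:20, Lena:24, Mei:22, Mona:16, Ravi:28, Ursula:18, Yael:26.
The smallest farness is 16, for Mona, so Mona has the highest closeness.

Mona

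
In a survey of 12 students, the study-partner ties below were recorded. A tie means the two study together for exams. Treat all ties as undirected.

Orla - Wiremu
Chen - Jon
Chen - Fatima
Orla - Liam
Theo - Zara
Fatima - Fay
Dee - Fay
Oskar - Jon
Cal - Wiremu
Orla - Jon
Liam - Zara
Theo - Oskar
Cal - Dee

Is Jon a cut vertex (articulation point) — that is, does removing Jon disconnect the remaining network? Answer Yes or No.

Even without Jon, every remaining node can still reach every other (the residual graph is connected), so Jon is not a cut vertex.

No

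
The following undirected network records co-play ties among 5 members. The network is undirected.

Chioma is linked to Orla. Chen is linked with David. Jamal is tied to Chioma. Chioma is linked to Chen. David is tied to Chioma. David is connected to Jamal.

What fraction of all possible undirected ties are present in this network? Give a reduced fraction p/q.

3/5

There are 6 edges and 5 nodes, so the maximum possible is C(5,2) = 10.
Density = 6/10 = 3/5.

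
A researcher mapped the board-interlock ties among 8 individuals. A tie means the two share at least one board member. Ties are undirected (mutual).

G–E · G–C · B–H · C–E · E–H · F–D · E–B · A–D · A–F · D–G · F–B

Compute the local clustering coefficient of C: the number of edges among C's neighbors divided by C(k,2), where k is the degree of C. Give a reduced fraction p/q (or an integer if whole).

1

C's neighbors: E and G (k = 2).
Possible neighbor pairs: C(2,2) = 1. Edges among them: E–G → e = 1.
Clustering(C) = 1/1.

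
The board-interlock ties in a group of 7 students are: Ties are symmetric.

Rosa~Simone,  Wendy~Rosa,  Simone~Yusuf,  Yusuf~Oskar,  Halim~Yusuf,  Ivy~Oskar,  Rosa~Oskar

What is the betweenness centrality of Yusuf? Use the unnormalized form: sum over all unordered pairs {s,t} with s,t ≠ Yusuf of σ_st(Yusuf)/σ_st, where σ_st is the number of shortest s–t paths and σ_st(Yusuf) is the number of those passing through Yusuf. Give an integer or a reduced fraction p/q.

Pairs whose geodesics pass through Yusuf — Simone–Halim: 1; Simone–Oskar: 1/2; Simone–Ivy: 1/2; Halim–Wendy: 2/2; Halim–Oskar: 1; Halim–Rosa: 2/2; Halim–Ivy: 1.
All other pairs contribute 0.
Summing the contributions gives betweenness(Yusuf) = 6.

6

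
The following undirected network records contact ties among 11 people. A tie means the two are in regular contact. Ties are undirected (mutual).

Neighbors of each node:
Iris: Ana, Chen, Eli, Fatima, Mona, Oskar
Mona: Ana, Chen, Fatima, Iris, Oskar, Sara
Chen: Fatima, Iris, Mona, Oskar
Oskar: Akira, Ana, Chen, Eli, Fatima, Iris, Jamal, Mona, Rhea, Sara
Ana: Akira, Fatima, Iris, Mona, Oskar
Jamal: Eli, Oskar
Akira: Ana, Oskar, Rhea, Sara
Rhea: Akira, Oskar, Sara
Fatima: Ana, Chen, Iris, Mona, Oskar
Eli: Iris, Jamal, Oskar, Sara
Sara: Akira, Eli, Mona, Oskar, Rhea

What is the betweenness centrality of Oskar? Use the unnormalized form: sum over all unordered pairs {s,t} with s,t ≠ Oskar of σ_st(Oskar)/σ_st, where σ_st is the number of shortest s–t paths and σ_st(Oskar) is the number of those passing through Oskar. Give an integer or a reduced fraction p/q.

217/12

Pairs whose geodesics pass through Oskar — Fatima–Rhea: 1; Fatima–Sara: 1/2; Fatima–Eli: 1/2; Fatima–Akira: 1/2; Fatima–Jamal: 1; Mona–Rhea: 1/2; Mona–Eli: 1/3; Mona–Akira: 1/3; Mona–Jamal: 1; Iris–Rhea: 1; Iris–Sara: 1/3; Iris–Akira: 1/2; Iris–Jamal: 1/2; Rhea–Eli: 1/2 … (+14 more pairs).
All other pairs contribute 0.
Summing the contributions gives betweenness(Oskar) = 217/12.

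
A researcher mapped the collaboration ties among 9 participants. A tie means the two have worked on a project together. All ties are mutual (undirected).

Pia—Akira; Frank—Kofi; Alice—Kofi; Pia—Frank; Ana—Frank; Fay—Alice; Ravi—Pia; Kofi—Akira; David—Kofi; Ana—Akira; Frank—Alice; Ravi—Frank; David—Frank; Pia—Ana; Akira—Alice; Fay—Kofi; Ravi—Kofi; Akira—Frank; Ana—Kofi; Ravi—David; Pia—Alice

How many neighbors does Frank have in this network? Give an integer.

7

Frank is directly tied to Akira, Alice, Ana, David, Kofi, Pia, and Ravi. That is 7 neighbors, so the degree of Frank is 7.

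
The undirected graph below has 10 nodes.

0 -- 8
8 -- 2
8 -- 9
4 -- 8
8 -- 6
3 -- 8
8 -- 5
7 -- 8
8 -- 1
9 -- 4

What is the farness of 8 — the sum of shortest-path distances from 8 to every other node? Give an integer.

Distances from 8: 0:1, 1:1, 2:1, 3:1, 4:1, 5:1, 6:1, 7:1, 9:1.
Sum = 1 + 1 + 1 + 1 + 1 + 1 + 1 + 1 + 1 = 9.

9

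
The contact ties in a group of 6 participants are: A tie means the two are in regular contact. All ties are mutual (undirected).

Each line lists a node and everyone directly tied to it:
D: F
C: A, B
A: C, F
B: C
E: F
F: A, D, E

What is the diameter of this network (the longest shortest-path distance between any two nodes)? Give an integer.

4

Eccentricity of each node (its greatest distance to any other): A:2, B:4, C:3, D:4, E:4, F:3.
The maximum eccentricity is 4, realized for instance by the pair B–D via B – C – A – F – D. So the diameter is 4.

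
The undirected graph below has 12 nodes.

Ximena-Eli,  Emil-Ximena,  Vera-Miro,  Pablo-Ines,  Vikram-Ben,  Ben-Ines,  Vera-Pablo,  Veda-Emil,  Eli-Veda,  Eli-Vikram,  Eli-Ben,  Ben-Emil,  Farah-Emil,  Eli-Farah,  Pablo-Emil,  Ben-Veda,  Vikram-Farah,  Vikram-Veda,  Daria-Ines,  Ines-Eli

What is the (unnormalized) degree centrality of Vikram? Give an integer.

4

Vikram is directly tied to Ben, Eli, Farah, and Veda. That is 4 neighbors, so the degree of Vikram is 4.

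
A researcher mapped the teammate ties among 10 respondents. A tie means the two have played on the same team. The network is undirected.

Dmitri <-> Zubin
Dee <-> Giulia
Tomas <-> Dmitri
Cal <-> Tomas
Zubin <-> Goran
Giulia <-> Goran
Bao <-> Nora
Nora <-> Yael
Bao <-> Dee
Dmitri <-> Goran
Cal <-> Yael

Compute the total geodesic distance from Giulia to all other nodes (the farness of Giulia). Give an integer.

22

Distances from Giulia: Bao:2, Cal:4, Dee:1, Dmitri:2, Goran:1, Nora:3, Tomas:3, Yael:4, Zubin:2.
Sum = 2 + 4 + 1 + 2 + 1 + 3 + 3 + 4 + 2 = 22.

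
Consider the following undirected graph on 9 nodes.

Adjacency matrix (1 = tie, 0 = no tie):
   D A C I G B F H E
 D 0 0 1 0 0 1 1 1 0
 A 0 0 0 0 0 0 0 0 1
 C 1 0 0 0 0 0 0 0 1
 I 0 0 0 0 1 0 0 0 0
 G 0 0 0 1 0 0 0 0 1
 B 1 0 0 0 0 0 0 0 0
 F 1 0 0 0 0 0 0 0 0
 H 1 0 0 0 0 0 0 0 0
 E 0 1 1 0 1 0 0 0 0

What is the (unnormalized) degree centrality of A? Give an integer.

1

A is directly tied to E. That is 1 neighbor, so the degree of A is 1.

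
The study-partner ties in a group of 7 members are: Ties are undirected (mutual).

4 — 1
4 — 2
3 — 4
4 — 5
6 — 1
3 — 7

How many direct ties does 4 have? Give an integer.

4

4 is directly tied to 1, 2, 3, and 5. That is 4 neighbors, so the degree of 4 is 4.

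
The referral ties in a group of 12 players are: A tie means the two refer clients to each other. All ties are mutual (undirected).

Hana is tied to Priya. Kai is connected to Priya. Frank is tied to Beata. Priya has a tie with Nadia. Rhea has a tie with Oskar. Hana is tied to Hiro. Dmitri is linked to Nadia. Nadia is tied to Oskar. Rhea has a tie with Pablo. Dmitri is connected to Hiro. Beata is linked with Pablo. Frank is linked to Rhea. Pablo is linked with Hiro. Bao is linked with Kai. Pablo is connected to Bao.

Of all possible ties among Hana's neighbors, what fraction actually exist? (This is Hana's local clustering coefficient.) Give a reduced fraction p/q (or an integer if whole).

Hana's neighbors: Hiro and Priya (k = 2).
Possible neighbor pairs: C(2,2) = 1. Edges among them: none → e = 0.
Clustering(Hana) = 0/1.

0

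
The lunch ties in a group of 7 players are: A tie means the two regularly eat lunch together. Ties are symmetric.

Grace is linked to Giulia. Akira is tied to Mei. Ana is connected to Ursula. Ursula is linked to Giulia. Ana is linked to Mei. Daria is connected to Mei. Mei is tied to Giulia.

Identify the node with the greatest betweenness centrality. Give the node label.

Unnormalized betweenness of each node: Akira:0, Ana:3/2, Daria:0, Giulia:13/2, Grace:0, Mei:10, Ursula:1.
Mei has the largest value, 10, making it the main broker — the node through which the most shortest paths run.

Mei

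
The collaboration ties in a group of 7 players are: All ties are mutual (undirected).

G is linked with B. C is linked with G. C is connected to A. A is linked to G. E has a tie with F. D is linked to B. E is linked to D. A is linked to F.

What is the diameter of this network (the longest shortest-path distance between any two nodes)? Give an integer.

Eccentricity of each node (its greatest distance to any other): A:3, B:3, C:3, D:3, E:3, F:3, G:3.
The maximum eccentricity is 3, realized for instance by the pair G–E via G – A – F – E. So the diameter is 3.

3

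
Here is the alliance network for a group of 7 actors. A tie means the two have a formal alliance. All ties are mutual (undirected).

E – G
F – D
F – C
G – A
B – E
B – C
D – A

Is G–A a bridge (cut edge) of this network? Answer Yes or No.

No

Even without that edge, G still reaches A via G – E – B – C – F – D – A, so the network stays connected. Not a bridge.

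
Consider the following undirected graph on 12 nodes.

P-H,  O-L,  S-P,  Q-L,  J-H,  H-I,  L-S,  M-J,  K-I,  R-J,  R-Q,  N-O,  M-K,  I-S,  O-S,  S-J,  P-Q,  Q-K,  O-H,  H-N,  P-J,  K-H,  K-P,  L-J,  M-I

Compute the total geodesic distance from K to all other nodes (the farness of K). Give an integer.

17

Distances from K: H:1, I:1, J:2, L:2, M:1, N:2, O:2, P:1, Q:1, R:2, S:2.
Sum = 1 + 1 + 2 + 2 + 1 + 2 + 2 + 1 + 1 + 2 + 2 = 17.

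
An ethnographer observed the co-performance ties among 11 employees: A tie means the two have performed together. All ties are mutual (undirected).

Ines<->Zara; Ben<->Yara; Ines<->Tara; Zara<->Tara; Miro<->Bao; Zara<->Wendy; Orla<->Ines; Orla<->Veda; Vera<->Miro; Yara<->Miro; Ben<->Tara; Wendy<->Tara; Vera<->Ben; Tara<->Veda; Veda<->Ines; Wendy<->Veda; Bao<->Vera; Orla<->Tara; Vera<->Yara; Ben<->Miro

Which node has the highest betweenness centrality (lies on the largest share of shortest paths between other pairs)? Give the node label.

Tara

Unnormalized betweenness of each node: Bao:0, Ben:24, Ines:5/6, Miro:4, Orla:0, Tara:80/3, Veda:5/6, Vera:4, Wendy:1/3, Yara:0, Zara:1/3.
Tara has the largest value, 80/3, making it the main broker — the node through which the most shortest paths run.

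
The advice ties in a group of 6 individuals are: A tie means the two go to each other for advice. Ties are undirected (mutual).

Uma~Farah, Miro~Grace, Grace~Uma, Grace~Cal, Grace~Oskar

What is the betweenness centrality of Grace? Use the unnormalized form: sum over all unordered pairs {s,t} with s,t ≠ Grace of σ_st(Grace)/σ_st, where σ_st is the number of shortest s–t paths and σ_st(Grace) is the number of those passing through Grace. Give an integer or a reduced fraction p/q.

9

Pairs whose geodesics pass through Grace — Farah–Oskar: 1; Farah–Miro: 1; Farah–Cal: 1; Oskar–Uma: 1; Oskar–Miro: 1; Oskar–Cal: 1; Uma–Miro: 1; Uma–Cal: 1; Miro–Cal: 1.
All other pairs contribute 0.
Summing the contributions gives betweenness(Grace) = 9.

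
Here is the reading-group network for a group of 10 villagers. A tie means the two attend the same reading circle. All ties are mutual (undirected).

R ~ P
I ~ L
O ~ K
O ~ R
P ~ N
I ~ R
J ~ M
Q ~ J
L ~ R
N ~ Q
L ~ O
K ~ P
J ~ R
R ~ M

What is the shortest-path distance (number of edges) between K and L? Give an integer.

One shortest route is K – O – L, which uses 2 edges, and K and L are not directly tied, so nothing shorter exists. So d(K,L) = 2.

2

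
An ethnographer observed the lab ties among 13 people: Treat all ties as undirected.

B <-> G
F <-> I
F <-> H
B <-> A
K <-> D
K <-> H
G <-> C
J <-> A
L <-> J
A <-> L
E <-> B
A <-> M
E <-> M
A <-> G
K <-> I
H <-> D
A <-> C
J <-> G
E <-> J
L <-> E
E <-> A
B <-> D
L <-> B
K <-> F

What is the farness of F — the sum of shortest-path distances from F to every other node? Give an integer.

Distances from F: A:4, B:3, C:5, D:2, E:4, G:4, H:1, I:1, J:5, K:1, L:4, M:5.
Sum = 4 + 3 + 5 + 2 + 4 + 4 + 1 + 1 + 5 + 1 + 4 + 5 = 39.

39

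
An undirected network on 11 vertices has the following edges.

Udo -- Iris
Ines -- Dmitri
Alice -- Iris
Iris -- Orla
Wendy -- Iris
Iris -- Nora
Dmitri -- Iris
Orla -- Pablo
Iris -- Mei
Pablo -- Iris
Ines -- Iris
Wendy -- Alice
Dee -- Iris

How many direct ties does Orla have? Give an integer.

Orla is directly tied to Iris and Pablo. That is 2 neighbors, so the degree of Orla is 2.

2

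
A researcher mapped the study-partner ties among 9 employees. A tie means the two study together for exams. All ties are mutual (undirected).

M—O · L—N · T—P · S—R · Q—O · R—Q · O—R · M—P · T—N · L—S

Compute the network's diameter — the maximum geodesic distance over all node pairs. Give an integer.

4

Eccentricity of each node (its greatest distance to any other): L:4, M:4, N:4, O:4, P:4, Q:4, R:4, S:4, T:4.
The maximum eccentricity is 4, realized for instance by the pair T–Q via T – P – M – O – Q. So the diameter is 4.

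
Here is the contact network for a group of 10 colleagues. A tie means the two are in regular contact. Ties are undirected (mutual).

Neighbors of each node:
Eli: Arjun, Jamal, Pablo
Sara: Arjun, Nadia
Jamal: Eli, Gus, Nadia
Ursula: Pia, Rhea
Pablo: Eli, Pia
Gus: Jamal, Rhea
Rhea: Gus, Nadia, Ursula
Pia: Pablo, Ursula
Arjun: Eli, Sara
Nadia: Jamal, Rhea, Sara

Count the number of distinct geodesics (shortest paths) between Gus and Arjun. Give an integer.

The shortest distance is 3, and the only length-3 path is Gus–Jamal–Eli–Arjun. So there is exactly 1 shortest path.

1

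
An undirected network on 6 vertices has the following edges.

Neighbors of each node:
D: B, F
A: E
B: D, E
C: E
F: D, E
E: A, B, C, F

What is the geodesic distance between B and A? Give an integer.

2

One shortest route is B – E – A, which uses 2 edges, and B and A are not directly tied, so nothing shorter exists. So d(B,A) = 2.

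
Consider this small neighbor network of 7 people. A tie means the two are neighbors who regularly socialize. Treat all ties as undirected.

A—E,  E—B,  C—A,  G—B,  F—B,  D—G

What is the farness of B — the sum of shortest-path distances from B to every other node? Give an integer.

10

Distances from B: A:2, C:3, D:2, E:1, F:1, G:1.
Sum = 2 + 3 + 2 + 1 + 1 + 1 = 10.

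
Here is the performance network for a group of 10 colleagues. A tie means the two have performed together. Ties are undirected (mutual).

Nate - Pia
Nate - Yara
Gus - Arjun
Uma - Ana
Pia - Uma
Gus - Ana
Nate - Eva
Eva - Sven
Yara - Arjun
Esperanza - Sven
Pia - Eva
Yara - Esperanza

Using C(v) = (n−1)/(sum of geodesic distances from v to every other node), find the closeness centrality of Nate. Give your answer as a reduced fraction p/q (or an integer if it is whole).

Distances from Nate: Ana:3, Arjun:2, Esperanza:2, Eva:1, Gus:3, Pia:1, Sven:2, Uma:2, Yara:1. Sum = 17.
n = 10, so closeness = 9/17.

9/17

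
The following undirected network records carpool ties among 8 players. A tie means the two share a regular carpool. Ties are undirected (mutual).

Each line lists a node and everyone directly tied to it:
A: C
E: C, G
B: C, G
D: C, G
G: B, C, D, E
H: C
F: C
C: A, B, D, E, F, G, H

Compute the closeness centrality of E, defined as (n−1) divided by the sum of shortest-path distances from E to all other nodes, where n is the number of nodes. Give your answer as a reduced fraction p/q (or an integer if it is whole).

7/12

Distances from E: A:2, B:2, C:1, D:2, F:2, G:1, H:2. Sum = 12.
n = 8, so closeness = 7/12.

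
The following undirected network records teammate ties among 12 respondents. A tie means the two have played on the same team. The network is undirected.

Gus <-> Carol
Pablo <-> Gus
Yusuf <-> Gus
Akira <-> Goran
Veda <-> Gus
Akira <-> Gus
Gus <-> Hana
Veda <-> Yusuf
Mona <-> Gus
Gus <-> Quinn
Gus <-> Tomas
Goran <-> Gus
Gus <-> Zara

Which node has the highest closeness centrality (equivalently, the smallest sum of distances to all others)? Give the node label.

Farness (sum of distances to all others) for each node — Akira:20, Carol:21, Goran:20, Gus:11, Hana:21, Mona:21, Pablo:21, Quinn:21, Tomas:21, Veda:20, Yusuf:20, Zara:21.
The smallest farness is 11, for Gus, so Gus has the highest closeness.

Gus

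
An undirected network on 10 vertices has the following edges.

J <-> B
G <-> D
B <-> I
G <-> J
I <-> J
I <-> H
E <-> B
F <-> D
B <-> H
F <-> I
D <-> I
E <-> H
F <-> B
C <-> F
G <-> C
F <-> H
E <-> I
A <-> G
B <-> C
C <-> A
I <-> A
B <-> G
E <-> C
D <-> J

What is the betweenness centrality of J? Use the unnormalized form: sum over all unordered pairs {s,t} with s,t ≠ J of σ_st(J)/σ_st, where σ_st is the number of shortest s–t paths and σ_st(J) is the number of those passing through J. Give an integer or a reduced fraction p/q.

1/2

Pairs whose geodesics pass through J — I–G: 1/4; B–D: 1/4.
All other pairs contribute 0.
Summing the contributions gives betweenness(J) = 1/2.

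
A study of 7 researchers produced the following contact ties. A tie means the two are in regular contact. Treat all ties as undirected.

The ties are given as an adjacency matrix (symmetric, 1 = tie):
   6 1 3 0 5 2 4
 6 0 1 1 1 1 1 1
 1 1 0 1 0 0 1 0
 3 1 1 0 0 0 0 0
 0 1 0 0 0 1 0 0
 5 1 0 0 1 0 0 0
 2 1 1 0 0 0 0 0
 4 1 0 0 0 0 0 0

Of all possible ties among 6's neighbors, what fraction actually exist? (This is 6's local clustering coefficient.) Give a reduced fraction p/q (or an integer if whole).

6's neighbors: 0, 1, 2, 3, 4, and 5 (k = 6).
Possible neighbor pairs: C(6,2) = 15. Edges among them: 0–5, 1–2, 1–3 → e = 3.
Clustering(6) = 3/15 = 1/5.

1/5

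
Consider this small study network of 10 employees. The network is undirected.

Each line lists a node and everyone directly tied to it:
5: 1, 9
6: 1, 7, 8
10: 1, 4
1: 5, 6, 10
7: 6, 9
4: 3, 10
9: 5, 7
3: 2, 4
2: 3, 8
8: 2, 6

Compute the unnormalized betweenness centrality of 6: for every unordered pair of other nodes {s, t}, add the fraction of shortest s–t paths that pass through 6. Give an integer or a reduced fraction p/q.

27/2

Pairs whose geodesics pass through 6 — 9–3: 1/2; 9–2: 1; 9–8: 1; 5–2: 1; 5–8: 1; 1–2: 1; 1–8: 1; 1–7: 1; 10–8: 1; 10–7: 1; 4–7: 1; 3–7: 1; 2–7: 1; 8–7: 1.
All other pairs contribute 0.
Summing the contributions gives betweenness(6) = 27/2.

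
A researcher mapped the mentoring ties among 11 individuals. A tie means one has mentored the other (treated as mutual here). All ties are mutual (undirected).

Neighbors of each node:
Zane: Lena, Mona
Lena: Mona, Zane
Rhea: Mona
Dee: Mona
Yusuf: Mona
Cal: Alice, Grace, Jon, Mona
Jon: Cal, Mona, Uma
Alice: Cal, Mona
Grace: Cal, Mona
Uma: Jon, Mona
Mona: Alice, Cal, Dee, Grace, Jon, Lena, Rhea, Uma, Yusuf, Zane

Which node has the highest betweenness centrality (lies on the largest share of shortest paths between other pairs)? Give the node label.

Mona

Unnormalized betweenness of each node: Alice:0, Cal:3/2, Dee:0, Grace:0, Jon:1/2, Lena:0, Mona:38, Rhea:0, Uma:0, Yusuf:0, Zane:0.
Mona has the largest value, 38, making it the main broker — the node through which the most shortest paths run.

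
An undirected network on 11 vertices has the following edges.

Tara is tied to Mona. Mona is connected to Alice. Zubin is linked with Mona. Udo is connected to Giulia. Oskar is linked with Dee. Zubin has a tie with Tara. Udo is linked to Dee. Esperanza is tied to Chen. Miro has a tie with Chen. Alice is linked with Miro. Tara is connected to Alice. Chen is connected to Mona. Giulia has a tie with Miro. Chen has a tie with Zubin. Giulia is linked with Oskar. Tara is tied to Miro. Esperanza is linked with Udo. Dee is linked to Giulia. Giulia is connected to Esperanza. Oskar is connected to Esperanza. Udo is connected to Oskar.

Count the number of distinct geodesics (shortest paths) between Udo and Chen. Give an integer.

1

The shortest distance is 2, and the only length-2 path is Udo–Esperanza–Chen. So there is exactly 1 shortest path.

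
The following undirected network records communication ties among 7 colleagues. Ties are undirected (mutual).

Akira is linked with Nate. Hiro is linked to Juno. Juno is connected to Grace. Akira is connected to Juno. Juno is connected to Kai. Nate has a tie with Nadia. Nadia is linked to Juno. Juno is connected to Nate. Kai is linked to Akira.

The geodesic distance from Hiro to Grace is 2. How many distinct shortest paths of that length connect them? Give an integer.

The shortest distance is 2, and the only length-2 path is Hiro–Juno–Grace. So there is exactly 1 shortest path.

1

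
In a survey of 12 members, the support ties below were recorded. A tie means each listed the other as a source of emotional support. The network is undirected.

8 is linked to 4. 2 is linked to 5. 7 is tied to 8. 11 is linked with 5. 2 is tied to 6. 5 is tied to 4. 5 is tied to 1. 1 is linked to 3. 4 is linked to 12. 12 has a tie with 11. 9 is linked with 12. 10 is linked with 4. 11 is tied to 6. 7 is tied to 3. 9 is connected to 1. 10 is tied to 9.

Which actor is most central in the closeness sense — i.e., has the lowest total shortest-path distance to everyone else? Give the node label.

5

Farness (sum of distances to all others) for each node — 1:21, 2:27, 3:27, 4:20, 5:19, 6:32, 7:31, 8:26, 9:23, 10:26, 11:24, 12:22.
The smallest farness is 19, for 5, so 5 has the highest closeness.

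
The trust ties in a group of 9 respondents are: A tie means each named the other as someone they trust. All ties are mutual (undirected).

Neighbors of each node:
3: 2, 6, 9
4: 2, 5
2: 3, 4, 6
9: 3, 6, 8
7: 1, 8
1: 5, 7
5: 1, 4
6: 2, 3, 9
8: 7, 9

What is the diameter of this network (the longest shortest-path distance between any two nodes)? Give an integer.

Eccentricity of each node (its greatest distance to any other): 1:4, 2:4, 3:4, 4:4, 5:4, 6:4, 7:4, 8:4, 9:4.
The maximum eccentricity is 4, realized for instance by the pair 1–6 via 1 – 5 – 4 – 2 – 6. So the diameter is 4.

4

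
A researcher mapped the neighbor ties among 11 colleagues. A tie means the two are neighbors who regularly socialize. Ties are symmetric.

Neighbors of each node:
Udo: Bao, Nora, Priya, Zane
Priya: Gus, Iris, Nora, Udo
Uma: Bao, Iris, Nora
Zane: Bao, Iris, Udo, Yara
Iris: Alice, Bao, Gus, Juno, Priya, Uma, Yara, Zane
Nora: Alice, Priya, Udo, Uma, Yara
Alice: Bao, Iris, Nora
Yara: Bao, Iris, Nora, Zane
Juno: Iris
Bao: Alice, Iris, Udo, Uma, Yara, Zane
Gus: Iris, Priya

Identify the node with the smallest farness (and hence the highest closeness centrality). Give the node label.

Farness (sum of distances to all others) for each node — Alice:17, Bao:14, Gus:18, Iris:12, Juno:21, Nora:16, Priya:16, Udo:17, Uma:17, Yara:16, Zane:16.
The smallest farness is 12, for Iris, so Iris has the highest closeness.

Iris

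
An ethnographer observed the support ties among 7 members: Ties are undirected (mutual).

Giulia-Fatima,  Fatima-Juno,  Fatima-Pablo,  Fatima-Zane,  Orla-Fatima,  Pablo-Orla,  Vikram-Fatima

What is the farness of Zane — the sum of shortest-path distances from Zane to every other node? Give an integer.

11

Distances from Zane: Fatima:1, Giulia:2, Juno:2, Orla:2, Pablo:2, Vikram:2.
Sum = 1 + 2 + 2 + 2 + 2 + 2 = 11.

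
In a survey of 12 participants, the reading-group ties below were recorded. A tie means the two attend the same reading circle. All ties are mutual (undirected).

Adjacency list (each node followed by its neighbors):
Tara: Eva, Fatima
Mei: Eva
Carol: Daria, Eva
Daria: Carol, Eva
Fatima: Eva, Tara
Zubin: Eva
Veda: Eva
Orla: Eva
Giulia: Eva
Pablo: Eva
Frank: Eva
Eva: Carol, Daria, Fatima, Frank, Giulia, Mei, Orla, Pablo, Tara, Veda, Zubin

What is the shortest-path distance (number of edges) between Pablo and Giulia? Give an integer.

One shortest route is Pablo – Eva – Giulia, which uses 2 edges, and Pablo and Giulia are not directly tied, so nothing shorter exists. So d(Pablo,Giulia) = 2.

2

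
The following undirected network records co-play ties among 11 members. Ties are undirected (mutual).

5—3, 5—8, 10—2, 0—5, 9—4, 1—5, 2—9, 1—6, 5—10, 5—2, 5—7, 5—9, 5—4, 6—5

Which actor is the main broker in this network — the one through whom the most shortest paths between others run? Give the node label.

5

Unnormalized betweenness of each node: 0:0, 1:0, 2:1/2, 3:0, 4:0, 5:40, 6:0, 7:0, 8:0, 9:1/2, 10:0.
5 has the largest value, 40, making it the main broker — the node through which the most shortest paths run.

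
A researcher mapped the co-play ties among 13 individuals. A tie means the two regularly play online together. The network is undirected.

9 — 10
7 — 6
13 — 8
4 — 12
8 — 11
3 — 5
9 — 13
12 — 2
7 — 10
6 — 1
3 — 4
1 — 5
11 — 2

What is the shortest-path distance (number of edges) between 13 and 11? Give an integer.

One shortest route is 13 – 8 – 11, which uses 2 edges, and 13 and 11 are not directly tied, so nothing shorter exists. So d(13,11) = 2.

2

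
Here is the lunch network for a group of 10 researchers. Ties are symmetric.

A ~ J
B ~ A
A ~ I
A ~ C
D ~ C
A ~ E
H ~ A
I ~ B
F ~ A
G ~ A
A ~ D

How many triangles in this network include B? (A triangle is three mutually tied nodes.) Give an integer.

1

B's neighbors: A and I.
Neighbor pairs that are themselves tied: B–A–I. Each forms one triangle with B, for 1 in total.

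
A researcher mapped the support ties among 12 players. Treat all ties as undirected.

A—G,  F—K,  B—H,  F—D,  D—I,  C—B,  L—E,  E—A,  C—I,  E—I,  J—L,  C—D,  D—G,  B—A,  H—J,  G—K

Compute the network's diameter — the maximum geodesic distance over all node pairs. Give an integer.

Eccentricity of each node (its greatest distance to any other): A:3, B:3, C:3, D:4, E:3, F:5, G:4, H:4, I:3, J:5, K:5, L:4.
The maximum eccentricity is 5, realized for instance by the pair K–J via K – G – A – E – L – J. So the diameter is 5.

5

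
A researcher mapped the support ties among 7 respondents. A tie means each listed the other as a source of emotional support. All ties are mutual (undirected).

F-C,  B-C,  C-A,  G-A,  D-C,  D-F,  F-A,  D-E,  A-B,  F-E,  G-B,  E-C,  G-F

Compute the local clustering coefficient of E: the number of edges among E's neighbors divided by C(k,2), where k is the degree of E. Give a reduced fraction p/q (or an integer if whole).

E's neighbors: C, D, and F (k = 3).
Possible neighbor pairs: C(3,2) = 3. Edges among them: C–D, C–F, D–F → e = 3.
Clustering(E) = 3/3 = 1.

1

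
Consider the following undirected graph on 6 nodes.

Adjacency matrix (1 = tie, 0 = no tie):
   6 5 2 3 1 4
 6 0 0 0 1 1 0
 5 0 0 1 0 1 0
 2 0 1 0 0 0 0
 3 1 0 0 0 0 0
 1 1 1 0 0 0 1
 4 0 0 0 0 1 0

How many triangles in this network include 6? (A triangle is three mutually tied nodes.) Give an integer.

6's neighbors are 1 and 3, but none of them are tied to each other, so no triangle contains 6.

0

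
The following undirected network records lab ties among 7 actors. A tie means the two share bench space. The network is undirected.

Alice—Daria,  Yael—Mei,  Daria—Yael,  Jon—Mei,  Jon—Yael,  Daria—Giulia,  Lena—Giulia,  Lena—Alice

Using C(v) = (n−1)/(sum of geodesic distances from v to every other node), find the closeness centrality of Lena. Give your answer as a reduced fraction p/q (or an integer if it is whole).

Distances from Lena: Alice:1, Daria:2, Giulia:1, Jon:4, Mei:4, Yael:3. Sum = 15.
n = 7, so closeness = 6/15 = 2/5.

2/5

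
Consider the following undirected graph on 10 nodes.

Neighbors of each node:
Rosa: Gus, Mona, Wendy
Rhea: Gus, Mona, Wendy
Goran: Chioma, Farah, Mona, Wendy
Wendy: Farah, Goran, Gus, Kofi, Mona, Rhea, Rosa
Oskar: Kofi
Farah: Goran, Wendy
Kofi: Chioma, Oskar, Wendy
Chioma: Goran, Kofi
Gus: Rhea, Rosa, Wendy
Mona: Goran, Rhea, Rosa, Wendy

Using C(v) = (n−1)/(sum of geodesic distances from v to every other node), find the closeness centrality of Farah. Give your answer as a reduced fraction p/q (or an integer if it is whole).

9/17

Distances from Farah: Chioma:2, Goran:1, Gus:2, Kofi:2, Mona:2, Oskar:3, Rhea:2, Rosa:2, Wendy:1. Sum = 17.
n = 10, so closeness = 9/17.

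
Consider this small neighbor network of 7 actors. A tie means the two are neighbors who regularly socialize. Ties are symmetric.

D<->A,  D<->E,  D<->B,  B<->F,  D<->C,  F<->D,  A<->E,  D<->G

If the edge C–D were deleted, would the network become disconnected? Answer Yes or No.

Without the C–D edge there is no alternate route between C and D, so the network disconnects. It is a bridge.

Yes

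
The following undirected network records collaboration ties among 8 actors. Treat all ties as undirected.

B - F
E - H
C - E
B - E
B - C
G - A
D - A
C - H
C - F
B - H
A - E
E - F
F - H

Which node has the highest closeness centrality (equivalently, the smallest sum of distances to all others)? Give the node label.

E

Farness (sum of distances to all others) for each node — A:11, B:12, C:12, D:17, E:9, F:12, G:17, H:12.
The smallest farness is 9, for E, so E has the highest closeness.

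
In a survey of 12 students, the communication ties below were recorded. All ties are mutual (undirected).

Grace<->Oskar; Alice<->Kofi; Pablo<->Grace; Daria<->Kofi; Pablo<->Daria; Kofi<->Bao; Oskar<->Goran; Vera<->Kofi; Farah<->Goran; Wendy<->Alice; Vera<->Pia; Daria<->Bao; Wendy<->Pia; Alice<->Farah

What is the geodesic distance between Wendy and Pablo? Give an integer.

4

One shortest route is Wendy – Alice – Kofi – Daria – Pablo, which uses 4 edges, and at distance 3 from Wendy we only reach {Bao, Daria, Goran}, which does not include Pablo. So d(Wendy,Pablo) = 4.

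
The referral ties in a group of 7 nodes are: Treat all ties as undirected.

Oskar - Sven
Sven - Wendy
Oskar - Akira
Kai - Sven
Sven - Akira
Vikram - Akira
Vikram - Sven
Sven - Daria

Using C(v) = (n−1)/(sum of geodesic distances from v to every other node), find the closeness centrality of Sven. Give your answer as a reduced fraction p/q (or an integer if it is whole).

1

Distances from Sven: Akira:1, Daria:1, Kai:1, Oskar:1, Vikram:1, Wendy:1. Sum = 6.
n = 7, so closeness = 6/6 = 1.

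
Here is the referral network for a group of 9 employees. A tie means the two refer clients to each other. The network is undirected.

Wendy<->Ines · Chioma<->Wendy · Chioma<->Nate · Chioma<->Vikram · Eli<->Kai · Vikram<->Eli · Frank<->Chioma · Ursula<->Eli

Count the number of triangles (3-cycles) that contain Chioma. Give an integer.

0

Chioma's neighbors are Frank, Nate, Vikram, and Wendy, but none of them are tied to each other, so no triangle contains Chioma.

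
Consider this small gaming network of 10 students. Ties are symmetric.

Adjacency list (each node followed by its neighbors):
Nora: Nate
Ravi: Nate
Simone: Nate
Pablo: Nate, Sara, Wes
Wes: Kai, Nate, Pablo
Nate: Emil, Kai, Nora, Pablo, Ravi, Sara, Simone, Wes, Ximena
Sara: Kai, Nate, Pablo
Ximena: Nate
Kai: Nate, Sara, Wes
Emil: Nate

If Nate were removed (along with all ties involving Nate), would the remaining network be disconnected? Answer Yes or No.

Removing Nate leaves {Kai, Pablo, Sara, and Wes} with no path to {Ravi}, so the network splits into 6 components. Nate is a cut vertex.

Yes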